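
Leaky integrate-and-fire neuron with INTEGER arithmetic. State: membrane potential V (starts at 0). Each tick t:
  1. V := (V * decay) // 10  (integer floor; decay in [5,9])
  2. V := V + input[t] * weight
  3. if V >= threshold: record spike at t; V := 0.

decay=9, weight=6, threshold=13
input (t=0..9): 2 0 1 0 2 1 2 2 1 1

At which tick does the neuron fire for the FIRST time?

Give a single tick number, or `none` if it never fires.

Answer: 2

Derivation:
t=0: input=2 -> V=12
t=1: input=0 -> V=10
t=2: input=1 -> V=0 FIRE
t=3: input=0 -> V=0
t=4: input=2 -> V=12
t=5: input=1 -> V=0 FIRE
t=6: input=2 -> V=12
t=7: input=2 -> V=0 FIRE
t=8: input=1 -> V=6
t=9: input=1 -> V=11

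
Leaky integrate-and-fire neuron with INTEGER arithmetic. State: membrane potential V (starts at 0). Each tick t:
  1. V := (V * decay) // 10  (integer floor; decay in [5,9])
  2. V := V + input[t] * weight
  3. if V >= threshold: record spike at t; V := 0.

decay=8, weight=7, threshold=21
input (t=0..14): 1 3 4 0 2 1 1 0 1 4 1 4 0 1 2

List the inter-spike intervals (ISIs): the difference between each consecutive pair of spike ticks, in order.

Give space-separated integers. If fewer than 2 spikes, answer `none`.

Answer: 1 4 3 2

Derivation:
t=0: input=1 -> V=7
t=1: input=3 -> V=0 FIRE
t=2: input=4 -> V=0 FIRE
t=3: input=0 -> V=0
t=4: input=2 -> V=14
t=5: input=1 -> V=18
t=6: input=1 -> V=0 FIRE
t=7: input=0 -> V=0
t=8: input=1 -> V=7
t=9: input=4 -> V=0 FIRE
t=10: input=1 -> V=7
t=11: input=4 -> V=0 FIRE
t=12: input=0 -> V=0
t=13: input=1 -> V=7
t=14: input=2 -> V=19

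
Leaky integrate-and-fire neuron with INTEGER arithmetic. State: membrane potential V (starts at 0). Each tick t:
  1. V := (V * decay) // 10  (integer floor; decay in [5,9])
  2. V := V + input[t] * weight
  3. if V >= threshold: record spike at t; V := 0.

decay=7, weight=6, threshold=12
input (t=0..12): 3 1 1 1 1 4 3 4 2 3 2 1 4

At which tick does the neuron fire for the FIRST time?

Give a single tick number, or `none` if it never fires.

Answer: 0

Derivation:
t=0: input=3 -> V=0 FIRE
t=1: input=1 -> V=6
t=2: input=1 -> V=10
t=3: input=1 -> V=0 FIRE
t=4: input=1 -> V=6
t=5: input=4 -> V=0 FIRE
t=6: input=3 -> V=0 FIRE
t=7: input=4 -> V=0 FIRE
t=8: input=2 -> V=0 FIRE
t=9: input=3 -> V=0 FIRE
t=10: input=2 -> V=0 FIRE
t=11: input=1 -> V=6
t=12: input=4 -> V=0 FIRE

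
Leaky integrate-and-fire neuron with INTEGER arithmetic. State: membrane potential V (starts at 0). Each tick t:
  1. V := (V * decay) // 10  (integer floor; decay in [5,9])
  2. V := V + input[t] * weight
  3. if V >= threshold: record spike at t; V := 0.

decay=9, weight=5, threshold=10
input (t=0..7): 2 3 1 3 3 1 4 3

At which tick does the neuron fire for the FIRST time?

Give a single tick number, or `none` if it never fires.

t=0: input=2 -> V=0 FIRE
t=1: input=3 -> V=0 FIRE
t=2: input=1 -> V=5
t=3: input=3 -> V=0 FIRE
t=4: input=3 -> V=0 FIRE
t=5: input=1 -> V=5
t=6: input=4 -> V=0 FIRE
t=7: input=3 -> V=0 FIRE

Answer: 0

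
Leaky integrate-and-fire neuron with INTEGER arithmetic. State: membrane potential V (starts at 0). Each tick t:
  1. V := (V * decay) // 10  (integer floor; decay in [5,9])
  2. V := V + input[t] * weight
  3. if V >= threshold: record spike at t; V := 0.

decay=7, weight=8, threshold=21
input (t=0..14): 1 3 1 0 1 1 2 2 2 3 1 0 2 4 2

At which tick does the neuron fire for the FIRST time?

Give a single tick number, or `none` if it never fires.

t=0: input=1 -> V=8
t=1: input=3 -> V=0 FIRE
t=2: input=1 -> V=8
t=3: input=0 -> V=5
t=4: input=1 -> V=11
t=5: input=1 -> V=15
t=6: input=2 -> V=0 FIRE
t=7: input=2 -> V=16
t=8: input=2 -> V=0 FIRE
t=9: input=3 -> V=0 FIRE
t=10: input=1 -> V=8
t=11: input=0 -> V=5
t=12: input=2 -> V=19
t=13: input=4 -> V=0 FIRE
t=14: input=2 -> V=16

Answer: 1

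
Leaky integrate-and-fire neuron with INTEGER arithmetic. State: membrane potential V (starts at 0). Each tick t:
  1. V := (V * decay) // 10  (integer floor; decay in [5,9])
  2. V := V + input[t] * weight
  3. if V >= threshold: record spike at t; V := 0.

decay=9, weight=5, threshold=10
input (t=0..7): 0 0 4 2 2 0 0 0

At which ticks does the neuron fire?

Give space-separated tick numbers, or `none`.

t=0: input=0 -> V=0
t=1: input=0 -> V=0
t=2: input=4 -> V=0 FIRE
t=3: input=2 -> V=0 FIRE
t=4: input=2 -> V=0 FIRE
t=5: input=0 -> V=0
t=6: input=0 -> V=0
t=7: input=0 -> V=0

Answer: 2 3 4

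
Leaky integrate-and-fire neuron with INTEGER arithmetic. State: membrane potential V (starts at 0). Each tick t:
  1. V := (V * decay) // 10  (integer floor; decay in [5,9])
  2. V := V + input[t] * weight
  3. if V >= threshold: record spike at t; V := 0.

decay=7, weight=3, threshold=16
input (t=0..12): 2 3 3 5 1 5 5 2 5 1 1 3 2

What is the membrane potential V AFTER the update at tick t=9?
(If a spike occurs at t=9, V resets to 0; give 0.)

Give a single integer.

t=0: input=2 -> V=6
t=1: input=3 -> V=13
t=2: input=3 -> V=0 FIRE
t=3: input=5 -> V=15
t=4: input=1 -> V=13
t=5: input=5 -> V=0 FIRE
t=6: input=5 -> V=15
t=7: input=2 -> V=0 FIRE
t=8: input=5 -> V=15
t=9: input=1 -> V=13
t=10: input=1 -> V=12
t=11: input=3 -> V=0 FIRE
t=12: input=2 -> V=6

Answer: 13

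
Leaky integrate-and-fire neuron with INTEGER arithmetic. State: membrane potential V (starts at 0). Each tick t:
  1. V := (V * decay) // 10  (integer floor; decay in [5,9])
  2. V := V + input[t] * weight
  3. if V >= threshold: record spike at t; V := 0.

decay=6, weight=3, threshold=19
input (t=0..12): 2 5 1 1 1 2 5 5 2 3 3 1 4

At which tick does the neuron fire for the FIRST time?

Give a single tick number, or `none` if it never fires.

t=0: input=2 -> V=6
t=1: input=5 -> V=18
t=2: input=1 -> V=13
t=3: input=1 -> V=10
t=4: input=1 -> V=9
t=5: input=2 -> V=11
t=6: input=5 -> V=0 FIRE
t=7: input=5 -> V=15
t=8: input=2 -> V=15
t=9: input=3 -> V=18
t=10: input=3 -> V=0 FIRE
t=11: input=1 -> V=3
t=12: input=4 -> V=13

Answer: 6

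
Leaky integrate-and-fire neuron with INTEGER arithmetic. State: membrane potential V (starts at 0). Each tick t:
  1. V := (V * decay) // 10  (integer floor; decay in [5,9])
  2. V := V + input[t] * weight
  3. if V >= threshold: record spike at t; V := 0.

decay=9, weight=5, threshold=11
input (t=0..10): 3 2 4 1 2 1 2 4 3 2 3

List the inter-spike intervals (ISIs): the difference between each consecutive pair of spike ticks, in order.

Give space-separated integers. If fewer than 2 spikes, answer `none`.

Answer: 2 2 2 1 1 2

Derivation:
t=0: input=3 -> V=0 FIRE
t=1: input=2 -> V=10
t=2: input=4 -> V=0 FIRE
t=3: input=1 -> V=5
t=4: input=2 -> V=0 FIRE
t=5: input=1 -> V=5
t=6: input=2 -> V=0 FIRE
t=7: input=4 -> V=0 FIRE
t=8: input=3 -> V=0 FIRE
t=9: input=2 -> V=10
t=10: input=3 -> V=0 FIRE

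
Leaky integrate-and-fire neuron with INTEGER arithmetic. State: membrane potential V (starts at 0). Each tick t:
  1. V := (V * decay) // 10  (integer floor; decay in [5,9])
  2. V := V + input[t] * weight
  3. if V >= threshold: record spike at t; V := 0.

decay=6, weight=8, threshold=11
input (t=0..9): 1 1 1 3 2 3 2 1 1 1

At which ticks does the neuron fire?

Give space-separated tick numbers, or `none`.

Answer: 1 3 4 5 6 8

Derivation:
t=0: input=1 -> V=8
t=1: input=1 -> V=0 FIRE
t=2: input=1 -> V=8
t=3: input=3 -> V=0 FIRE
t=4: input=2 -> V=0 FIRE
t=5: input=3 -> V=0 FIRE
t=6: input=2 -> V=0 FIRE
t=7: input=1 -> V=8
t=8: input=1 -> V=0 FIRE
t=9: input=1 -> V=8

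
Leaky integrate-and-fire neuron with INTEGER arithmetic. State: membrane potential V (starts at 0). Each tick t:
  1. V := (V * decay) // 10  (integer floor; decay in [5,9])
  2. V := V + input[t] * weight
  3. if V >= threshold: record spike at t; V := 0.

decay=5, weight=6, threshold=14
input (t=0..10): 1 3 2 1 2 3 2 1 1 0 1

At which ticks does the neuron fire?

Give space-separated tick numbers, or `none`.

t=0: input=1 -> V=6
t=1: input=3 -> V=0 FIRE
t=2: input=2 -> V=12
t=3: input=1 -> V=12
t=4: input=2 -> V=0 FIRE
t=5: input=3 -> V=0 FIRE
t=6: input=2 -> V=12
t=7: input=1 -> V=12
t=8: input=1 -> V=12
t=9: input=0 -> V=6
t=10: input=1 -> V=9

Answer: 1 4 5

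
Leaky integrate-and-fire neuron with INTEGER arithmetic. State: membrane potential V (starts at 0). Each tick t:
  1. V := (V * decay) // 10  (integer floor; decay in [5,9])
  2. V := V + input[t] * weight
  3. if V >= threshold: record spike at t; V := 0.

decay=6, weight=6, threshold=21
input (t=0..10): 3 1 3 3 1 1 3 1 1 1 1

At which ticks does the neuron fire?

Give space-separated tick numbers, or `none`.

t=0: input=3 -> V=18
t=1: input=1 -> V=16
t=2: input=3 -> V=0 FIRE
t=3: input=3 -> V=18
t=4: input=1 -> V=16
t=5: input=1 -> V=15
t=6: input=3 -> V=0 FIRE
t=7: input=1 -> V=6
t=8: input=1 -> V=9
t=9: input=1 -> V=11
t=10: input=1 -> V=12

Answer: 2 6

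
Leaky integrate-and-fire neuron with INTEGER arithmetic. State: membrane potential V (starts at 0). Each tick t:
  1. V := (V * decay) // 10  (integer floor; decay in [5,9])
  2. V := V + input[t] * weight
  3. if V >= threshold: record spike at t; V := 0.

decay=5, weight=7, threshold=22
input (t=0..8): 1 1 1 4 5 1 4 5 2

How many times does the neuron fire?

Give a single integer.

Answer: 4

Derivation:
t=0: input=1 -> V=7
t=1: input=1 -> V=10
t=2: input=1 -> V=12
t=3: input=4 -> V=0 FIRE
t=4: input=5 -> V=0 FIRE
t=5: input=1 -> V=7
t=6: input=4 -> V=0 FIRE
t=7: input=5 -> V=0 FIRE
t=8: input=2 -> V=14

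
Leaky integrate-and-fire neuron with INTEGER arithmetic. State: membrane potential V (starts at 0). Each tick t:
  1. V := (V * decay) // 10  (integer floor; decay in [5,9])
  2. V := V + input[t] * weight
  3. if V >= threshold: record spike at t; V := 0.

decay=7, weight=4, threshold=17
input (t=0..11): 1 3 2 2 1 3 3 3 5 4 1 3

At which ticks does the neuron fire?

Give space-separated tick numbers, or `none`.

t=0: input=1 -> V=4
t=1: input=3 -> V=14
t=2: input=2 -> V=0 FIRE
t=3: input=2 -> V=8
t=4: input=1 -> V=9
t=5: input=3 -> V=0 FIRE
t=6: input=3 -> V=12
t=7: input=3 -> V=0 FIRE
t=8: input=5 -> V=0 FIRE
t=9: input=4 -> V=16
t=10: input=1 -> V=15
t=11: input=3 -> V=0 FIRE

Answer: 2 5 7 8 11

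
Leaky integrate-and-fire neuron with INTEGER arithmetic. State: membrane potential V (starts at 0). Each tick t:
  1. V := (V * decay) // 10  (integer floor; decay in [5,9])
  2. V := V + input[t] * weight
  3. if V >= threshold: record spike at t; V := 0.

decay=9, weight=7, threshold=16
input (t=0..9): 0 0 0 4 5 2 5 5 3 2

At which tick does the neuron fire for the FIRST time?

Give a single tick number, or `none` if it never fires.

t=0: input=0 -> V=0
t=1: input=0 -> V=0
t=2: input=0 -> V=0
t=3: input=4 -> V=0 FIRE
t=4: input=5 -> V=0 FIRE
t=5: input=2 -> V=14
t=6: input=5 -> V=0 FIRE
t=7: input=5 -> V=0 FIRE
t=8: input=3 -> V=0 FIRE
t=9: input=2 -> V=14

Answer: 3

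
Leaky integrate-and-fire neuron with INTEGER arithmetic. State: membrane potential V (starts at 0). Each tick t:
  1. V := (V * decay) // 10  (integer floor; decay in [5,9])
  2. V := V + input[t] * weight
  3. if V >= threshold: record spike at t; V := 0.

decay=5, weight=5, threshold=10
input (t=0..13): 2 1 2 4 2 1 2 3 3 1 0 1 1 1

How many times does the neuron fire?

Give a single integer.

t=0: input=2 -> V=0 FIRE
t=1: input=1 -> V=5
t=2: input=2 -> V=0 FIRE
t=3: input=4 -> V=0 FIRE
t=4: input=2 -> V=0 FIRE
t=5: input=1 -> V=5
t=6: input=2 -> V=0 FIRE
t=7: input=3 -> V=0 FIRE
t=8: input=3 -> V=0 FIRE
t=9: input=1 -> V=5
t=10: input=0 -> V=2
t=11: input=1 -> V=6
t=12: input=1 -> V=8
t=13: input=1 -> V=9

Answer: 7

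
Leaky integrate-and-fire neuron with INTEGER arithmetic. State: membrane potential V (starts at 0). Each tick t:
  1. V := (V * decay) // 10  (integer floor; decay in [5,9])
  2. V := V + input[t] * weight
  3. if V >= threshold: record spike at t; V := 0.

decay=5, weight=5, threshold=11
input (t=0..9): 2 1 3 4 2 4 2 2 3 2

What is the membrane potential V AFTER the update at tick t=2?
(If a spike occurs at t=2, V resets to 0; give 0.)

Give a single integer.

t=0: input=2 -> V=10
t=1: input=1 -> V=10
t=2: input=3 -> V=0 FIRE
t=3: input=4 -> V=0 FIRE
t=4: input=2 -> V=10
t=5: input=4 -> V=0 FIRE
t=6: input=2 -> V=10
t=7: input=2 -> V=0 FIRE
t=8: input=3 -> V=0 FIRE
t=9: input=2 -> V=10

Answer: 0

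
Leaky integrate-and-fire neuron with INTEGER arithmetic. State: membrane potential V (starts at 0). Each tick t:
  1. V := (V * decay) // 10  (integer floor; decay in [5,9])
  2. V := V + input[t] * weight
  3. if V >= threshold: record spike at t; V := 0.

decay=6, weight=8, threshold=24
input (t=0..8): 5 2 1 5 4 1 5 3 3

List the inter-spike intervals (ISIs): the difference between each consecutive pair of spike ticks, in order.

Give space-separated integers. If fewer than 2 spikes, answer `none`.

Answer: 3 1 2 1 1

Derivation:
t=0: input=5 -> V=0 FIRE
t=1: input=2 -> V=16
t=2: input=1 -> V=17
t=3: input=5 -> V=0 FIRE
t=4: input=4 -> V=0 FIRE
t=5: input=1 -> V=8
t=6: input=5 -> V=0 FIRE
t=7: input=3 -> V=0 FIRE
t=8: input=3 -> V=0 FIRE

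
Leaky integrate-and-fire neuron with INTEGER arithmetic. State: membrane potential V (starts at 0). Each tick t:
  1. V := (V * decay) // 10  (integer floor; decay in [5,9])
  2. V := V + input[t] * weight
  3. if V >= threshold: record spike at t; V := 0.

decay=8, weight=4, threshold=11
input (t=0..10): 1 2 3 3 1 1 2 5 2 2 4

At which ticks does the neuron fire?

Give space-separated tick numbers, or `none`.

t=0: input=1 -> V=4
t=1: input=2 -> V=0 FIRE
t=2: input=3 -> V=0 FIRE
t=3: input=3 -> V=0 FIRE
t=4: input=1 -> V=4
t=5: input=1 -> V=7
t=6: input=2 -> V=0 FIRE
t=7: input=5 -> V=0 FIRE
t=8: input=2 -> V=8
t=9: input=2 -> V=0 FIRE
t=10: input=4 -> V=0 FIRE

Answer: 1 2 3 6 7 9 10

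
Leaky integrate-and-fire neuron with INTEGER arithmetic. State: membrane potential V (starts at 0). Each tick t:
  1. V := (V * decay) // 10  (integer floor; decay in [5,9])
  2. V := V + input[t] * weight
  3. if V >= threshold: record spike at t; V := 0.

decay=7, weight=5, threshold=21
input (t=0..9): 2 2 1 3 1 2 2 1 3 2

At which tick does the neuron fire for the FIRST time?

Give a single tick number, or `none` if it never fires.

t=0: input=2 -> V=10
t=1: input=2 -> V=17
t=2: input=1 -> V=16
t=3: input=3 -> V=0 FIRE
t=4: input=1 -> V=5
t=5: input=2 -> V=13
t=6: input=2 -> V=19
t=7: input=1 -> V=18
t=8: input=3 -> V=0 FIRE
t=9: input=2 -> V=10

Answer: 3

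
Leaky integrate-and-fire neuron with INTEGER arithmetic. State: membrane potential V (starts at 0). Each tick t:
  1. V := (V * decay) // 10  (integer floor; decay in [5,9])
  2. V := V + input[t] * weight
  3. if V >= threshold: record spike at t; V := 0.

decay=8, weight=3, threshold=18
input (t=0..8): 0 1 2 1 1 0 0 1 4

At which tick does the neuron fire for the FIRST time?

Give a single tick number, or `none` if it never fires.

Answer: none

Derivation:
t=0: input=0 -> V=0
t=1: input=1 -> V=3
t=2: input=2 -> V=8
t=3: input=1 -> V=9
t=4: input=1 -> V=10
t=5: input=0 -> V=8
t=6: input=0 -> V=6
t=7: input=1 -> V=7
t=8: input=4 -> V=17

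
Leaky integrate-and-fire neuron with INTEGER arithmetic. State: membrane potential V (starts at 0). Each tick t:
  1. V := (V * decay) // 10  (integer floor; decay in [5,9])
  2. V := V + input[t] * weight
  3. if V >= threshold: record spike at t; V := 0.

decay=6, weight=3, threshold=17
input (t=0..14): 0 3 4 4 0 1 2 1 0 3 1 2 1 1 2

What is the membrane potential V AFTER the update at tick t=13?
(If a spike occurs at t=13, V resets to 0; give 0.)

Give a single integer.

Answer: 9

Derivation:
t=0: input=0 -> V=0
t=1: input=3 -> V=9
t=2: input=4 -> V=0 FIRE
t=3: input=4 -> V=12
t=4: input=0 -> V=7
t=5: input=1 -> V=7
t=6: input=2 -> V=10
t=7: input=1 -> V=9
t=8: input=0 -> V=5
t=9: input=3 -> V=12
t=10: input=1 -> V=10
t=11: input=2 -> V=12
t=12: input=1 -> V=10
t=13: input=1 -> V=9
t=14: input=2 -> V=11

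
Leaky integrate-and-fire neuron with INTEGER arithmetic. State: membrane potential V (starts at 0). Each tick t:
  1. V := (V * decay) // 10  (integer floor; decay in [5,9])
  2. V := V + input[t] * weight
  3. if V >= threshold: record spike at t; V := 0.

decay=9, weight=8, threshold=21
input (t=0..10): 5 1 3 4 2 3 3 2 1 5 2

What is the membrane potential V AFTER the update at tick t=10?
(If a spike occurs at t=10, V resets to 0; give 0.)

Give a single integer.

Answer: 16

Derivation:
t=0: input=5 -> V=0 FIRE
t=1: input=1 -> V=8
t=2: input=3 -> V=0 FIRE
t=3: input=4 -> V=0 FIRE
t=4: input=2 -> V=16
t=5: input=3 -> V=0 FIRE
t=6: input=3 -> V=0 FIRE
t=7: input=2 -> V=16
t=8: input=1 -> V=0 FIRE
t=9: input=5 -> V=0 FIRE
t=10: input=2 -> V=16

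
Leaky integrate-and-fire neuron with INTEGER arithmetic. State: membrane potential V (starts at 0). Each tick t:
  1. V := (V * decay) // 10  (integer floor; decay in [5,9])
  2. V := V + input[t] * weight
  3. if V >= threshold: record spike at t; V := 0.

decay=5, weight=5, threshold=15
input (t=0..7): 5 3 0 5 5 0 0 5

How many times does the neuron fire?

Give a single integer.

Answer: 5

Derivation:
t=0: input=5 -> V=0 FIRE
t=1: input=3 -> V=0 FIRE
t=2: input=0 -> V=0
t=3: input=5 -> V=0 FIRE
t=4: input=5 -> V=0 FIRE
t=5: input=0 -> V=0
t=6: input=0 -> V=0
t=7: input=5 -> V=0 FIRE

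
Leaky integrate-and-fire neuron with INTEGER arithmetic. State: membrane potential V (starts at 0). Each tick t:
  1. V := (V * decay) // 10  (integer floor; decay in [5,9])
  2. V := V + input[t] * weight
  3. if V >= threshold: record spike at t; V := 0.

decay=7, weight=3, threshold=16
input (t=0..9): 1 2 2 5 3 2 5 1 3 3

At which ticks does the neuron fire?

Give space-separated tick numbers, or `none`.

t=0: input=1 -> V=3
t=1: input=2 -> V=8
t=2: input=2 -> V=11
t=3: input=5 -> V=0 FIRE
t=4: input=3 -> V=9
t=5: input=2 -> V=12
t=6: input=5 -> V=0 FIRE
t=7: input=1 -> V=3
t=8: input=3 -> V=11
t=9: input=3 -> V=0 FIRE

Answer: 3 6 9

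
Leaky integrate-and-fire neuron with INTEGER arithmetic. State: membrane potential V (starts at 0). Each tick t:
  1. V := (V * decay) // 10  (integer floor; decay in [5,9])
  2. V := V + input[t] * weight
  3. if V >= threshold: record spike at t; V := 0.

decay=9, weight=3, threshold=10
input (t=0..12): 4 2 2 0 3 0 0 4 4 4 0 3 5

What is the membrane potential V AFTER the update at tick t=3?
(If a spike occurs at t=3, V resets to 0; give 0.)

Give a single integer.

Answer: 0

Derivation:
t=0: input=4 -> V=0 FIRE
t=1: input=2 -> V=6
t=2: input=2 -> V=0 FIRE
t=3: input=0 -> V=0
t=4: input=3 -> V=9
t=5: input=0 -> V=8
t=6: input=0 -> V=7
t=7: input=4 -> V=0 FIRE
t=8: input=4 -> V=0 FIRE
t=9: input=4 -> V=0 FIRE
t=10: input=0 -> V=0
t=11: input=3 -> V=9
t=12: input=5 -> V=0 FIRE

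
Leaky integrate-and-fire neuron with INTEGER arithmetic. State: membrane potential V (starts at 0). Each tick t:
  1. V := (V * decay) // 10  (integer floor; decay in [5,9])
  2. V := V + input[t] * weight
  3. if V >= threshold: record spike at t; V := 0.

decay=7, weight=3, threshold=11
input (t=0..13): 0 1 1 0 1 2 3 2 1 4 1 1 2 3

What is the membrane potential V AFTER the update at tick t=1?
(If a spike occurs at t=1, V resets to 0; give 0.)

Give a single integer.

t=0: input=0 -> V=0
t=1: input=1 -> V=3
t=2: input=1 -> V=5
t=3: input=0 -> V=3
t=4: input=1 -> V=5
t=5: input=2 -> V=9
t=6: input=3 -> V=0 FIRE
t=7: input=2 -> V=6
t=8: input=1 -> V=7
t=9: input=4 -> V=0 FIRE
t=10: input=1 -> V=3
t=11: input=1 -> V=5
t=12: input=2 -> V=9
t=13: input=3 -> V=0 FIRE

Answer: 3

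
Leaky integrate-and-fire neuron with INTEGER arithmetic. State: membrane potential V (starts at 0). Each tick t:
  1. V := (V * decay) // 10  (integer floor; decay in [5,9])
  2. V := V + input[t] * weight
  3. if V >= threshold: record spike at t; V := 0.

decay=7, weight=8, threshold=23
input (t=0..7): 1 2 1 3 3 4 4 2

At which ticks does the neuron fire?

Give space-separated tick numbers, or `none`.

Answer: 3 4 5 6

Derivation:
t=0: input=1 -> V=8
t=1: input=2 -> V=21
t=2: input=1 -> V=22
t=3: input=3 -> V=0 FIRE
t=4: input=3 -> V=0 FIRE
t=5: input=4 -> V=0 FIRE
t=6: input=4 -> V=0 FIRE
t=7: input=2 -> V=16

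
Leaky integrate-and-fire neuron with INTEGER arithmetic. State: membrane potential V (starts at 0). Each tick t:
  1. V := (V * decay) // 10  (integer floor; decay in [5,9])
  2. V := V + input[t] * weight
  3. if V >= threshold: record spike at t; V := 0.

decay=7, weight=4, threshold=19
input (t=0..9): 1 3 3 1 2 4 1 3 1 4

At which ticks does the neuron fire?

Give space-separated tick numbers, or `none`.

t=0: input=1 -> V=4
t=1: input=3 -> V=14
t=2: input=3 -> V=0 FIRE
t=3: input=1 -> V=4
t=4: input=2 -> V=10
t=5: input=4 -> V=0 FIRE
t=6: input=1 -> V=4
t=7: input=3 -> V=14
t=8: input=1 -> V=13
t=9: input=4 -> V=0 FIRE

Answer: 2 5 9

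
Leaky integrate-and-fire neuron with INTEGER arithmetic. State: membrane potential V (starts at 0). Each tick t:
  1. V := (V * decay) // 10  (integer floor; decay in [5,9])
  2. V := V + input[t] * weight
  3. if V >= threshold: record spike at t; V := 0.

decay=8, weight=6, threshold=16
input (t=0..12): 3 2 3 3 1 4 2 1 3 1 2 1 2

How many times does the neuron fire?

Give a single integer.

Answer: 7

Derivation:
t=0: input=3 -> V=0 FIRE
t=1: input=2 -> V=12
t=2: input=3 -> V=0 FIRE
t=3: input=3 -> V=0 FIRE
t=4: input=1 -> V=6
t=5: input=4 -> V=0 FIRE
t=6: input=2 -> V=12
t=7: input=1 -> V=15
t=8: input=3 -> V=0 FIRE
t=9: input=1 -> V=6
t=10: input=2 -> V=0 FIRE
t=11: input=1 -> V=6
t=12: input=2 -> V=0 FIRE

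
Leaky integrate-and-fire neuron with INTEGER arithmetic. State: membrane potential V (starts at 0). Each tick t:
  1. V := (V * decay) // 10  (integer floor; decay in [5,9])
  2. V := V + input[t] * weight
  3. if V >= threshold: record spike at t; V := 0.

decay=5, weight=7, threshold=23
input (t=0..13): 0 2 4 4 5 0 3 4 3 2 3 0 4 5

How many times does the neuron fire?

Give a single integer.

t=0: input=0 -> V=0
t=1: input=2 -> V=14
t=2: input=4 -> V=0 FIRE
t=3: input=4 -> V=0 FIRE
t=4: input=5 -> V=0 FIRE
t=5: input=0 -> V=0
t=6: input=3 -> V=21
t=7: input=4 -> V=0 FIRE
t=8: input=3 -> V=21
t=9: input=2 -> V=0 FIRE
t=10: input=3 -> V=21
t=11: input=0 -> V=10
t=12: input=4 -> V=0 FIRE
t=13: input=5 -> V=0 FIRE

Answer: 7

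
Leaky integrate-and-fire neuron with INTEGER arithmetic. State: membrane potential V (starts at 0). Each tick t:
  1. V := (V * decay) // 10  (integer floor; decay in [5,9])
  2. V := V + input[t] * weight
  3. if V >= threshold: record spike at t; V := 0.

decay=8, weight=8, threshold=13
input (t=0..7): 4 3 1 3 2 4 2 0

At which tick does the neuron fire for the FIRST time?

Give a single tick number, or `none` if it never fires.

Answer: 0

Derivation:
t=0: input=4 -> V=0 FIRE
t=1: input=3 -> V=0 FIRE
t=2: input=1 -> V=8
t=3: input=3 -> V=0 FIRE
t=4: input=2 -> V=0 FIRE
t=5: input=4 -> V=0 FIRE
t=6: input=2 -> V=0 FIRE
t=7: input=0 -> V=0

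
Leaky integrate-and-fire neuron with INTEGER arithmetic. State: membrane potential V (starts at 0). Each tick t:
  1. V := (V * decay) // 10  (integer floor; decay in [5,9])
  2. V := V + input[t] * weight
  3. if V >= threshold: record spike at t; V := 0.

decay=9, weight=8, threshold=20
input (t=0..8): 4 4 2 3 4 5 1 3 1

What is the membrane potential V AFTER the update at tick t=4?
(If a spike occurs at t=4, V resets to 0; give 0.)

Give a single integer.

t=0: input=4 -> V=0 FIRE
t=1: input=4 -> V=0 FIRE
t=2: input=2 -> V=16
t=3: input=3 -> V=0 FIRE
t=4: input=4 -> V=0 FIRE
t=5: input=5 -> V=0 FIRE
t=6: input=1 -> V=8
t=7: input=3 -> V=0 FIRE
t=8: input=1 -> V=8

Answer: 0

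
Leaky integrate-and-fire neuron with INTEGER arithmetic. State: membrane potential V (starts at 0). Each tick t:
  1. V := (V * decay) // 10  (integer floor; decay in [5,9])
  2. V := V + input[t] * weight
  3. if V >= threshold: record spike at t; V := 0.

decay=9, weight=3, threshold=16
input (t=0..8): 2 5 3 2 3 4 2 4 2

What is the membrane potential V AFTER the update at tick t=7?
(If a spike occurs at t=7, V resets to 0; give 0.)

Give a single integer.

t=0: input=2 -> V=6
t=1: input=5 -> V=0 FIRE
t=2: input=3 -> V=9
t=3: input=2 -> V=14
t=4: input=3 -> V=0 FIRE
t=5: input=4 -> V=12
t=6: input=2 -> V=0 FIRE
t=7: input=4 -> V=12
t=8: input=2 -> V=0 FIRE

Answer: 12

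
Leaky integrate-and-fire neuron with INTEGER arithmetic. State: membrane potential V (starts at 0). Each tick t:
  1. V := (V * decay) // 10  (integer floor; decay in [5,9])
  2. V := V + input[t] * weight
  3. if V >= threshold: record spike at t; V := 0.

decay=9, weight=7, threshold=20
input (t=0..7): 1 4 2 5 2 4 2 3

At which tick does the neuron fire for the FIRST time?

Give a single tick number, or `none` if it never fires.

t=0: input=1 -> V=7
t=1: input=4 -> V=0 FIRE
t=2: input=2 -> V=14
t=3: input=5 -> V=0 FIRE
t=4: input=2 -> V=14
t=5: input=4 -> V=0 FIRE
t=6: input=2 -> V=14
t=7: input=3 -> V=0 FIRE

Answer: 1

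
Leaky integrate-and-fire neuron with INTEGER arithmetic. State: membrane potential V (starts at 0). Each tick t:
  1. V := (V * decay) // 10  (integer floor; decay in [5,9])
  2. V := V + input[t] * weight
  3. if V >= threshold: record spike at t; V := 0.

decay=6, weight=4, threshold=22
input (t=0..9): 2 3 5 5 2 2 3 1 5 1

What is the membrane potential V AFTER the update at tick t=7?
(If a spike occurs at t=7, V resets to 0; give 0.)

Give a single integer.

t=0: input=2 -> V=8
t=1: input=3 -> V=16
t=2: input=5 -> V=0 FIRE
t=3: input=5 -> V=20
t=4: input=2 -> V=20
t=5: input=2 -> V=20
t=6: input=3 -> V=0 FIRE
t=7: input=1 -> V=4
t=8: input=5 -> V=0 FIRE
t=9: input=1 -> V=4

Answer: 4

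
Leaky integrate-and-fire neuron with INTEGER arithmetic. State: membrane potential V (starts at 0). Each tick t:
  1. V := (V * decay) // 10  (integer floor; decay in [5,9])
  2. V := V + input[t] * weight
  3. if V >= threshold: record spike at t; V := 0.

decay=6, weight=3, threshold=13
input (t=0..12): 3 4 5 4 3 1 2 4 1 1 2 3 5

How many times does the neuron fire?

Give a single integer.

Answer: 6

Derivation:
t=0: input=3 -> V=9
t=1: input=4 -> V=0 FIRE
t=2: input=5 -> V=0 FIRE
t=3: input=4 -> V=12
t=4: input=3 -> V=0 FIRE
t=5: input=1 -> V=3
t=6: input=2 -> V=7
t=7: input=4 -> V=0 FIRE
t=8: input=1 -> V=3
t=9: input=1 -> V=4
t=10: input=2 -> V=8
t=11: input=3 -> V=0 FIRE
t=12: input=5 -> V=0 FIRE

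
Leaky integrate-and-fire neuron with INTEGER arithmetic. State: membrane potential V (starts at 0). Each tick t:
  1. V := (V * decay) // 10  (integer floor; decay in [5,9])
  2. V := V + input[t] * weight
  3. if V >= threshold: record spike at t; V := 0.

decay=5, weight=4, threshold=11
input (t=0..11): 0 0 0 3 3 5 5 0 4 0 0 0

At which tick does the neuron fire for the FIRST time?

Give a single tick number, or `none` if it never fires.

t=0: input=0 -> V=0
t=1: input=0 -> V=0
t=2: input=0 -> V=0
t=3: input=3 -> V=0 FIRE
t=4: input=3 -> V=0 FIRE
t=5: input=5 -> V=0 FIRE
t=6: input=5 -> V=0 FIRE
t=7: input=0 -> V=0
t=8: input=4 -> V=0 FIRE
t=9: input=0 -> V=0
t=10: input=0 -> V=0
t=11: input=0 -> V=0

Answer: 3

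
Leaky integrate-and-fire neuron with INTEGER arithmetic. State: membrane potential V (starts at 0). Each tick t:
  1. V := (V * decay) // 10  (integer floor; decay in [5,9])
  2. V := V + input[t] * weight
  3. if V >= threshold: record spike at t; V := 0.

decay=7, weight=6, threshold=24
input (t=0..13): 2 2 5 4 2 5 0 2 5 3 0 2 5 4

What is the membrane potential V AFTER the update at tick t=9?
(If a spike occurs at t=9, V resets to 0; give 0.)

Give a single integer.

t=0: input=2 -> V=12
t=1: input=2 -> V=20
t=2: input=5 -> V=0 FIRE
t=3: input=4 -> V=0 FIRE
t=4: input=2 -> V=12
t=5: input=5 -> V=0 FIRE
t=6: input=0 -> V=0
t=7: input=2 -> V=12
t=8: input=5 -> V=0 FIRE
t=9: input=3 -> V=18
t=10: input=0 -> V=12
t=11: input=2 -> V=20
t=12: input=5 -> V=0 FIRE
t=13: input=4 -> V=0 FIRE

Answer: 18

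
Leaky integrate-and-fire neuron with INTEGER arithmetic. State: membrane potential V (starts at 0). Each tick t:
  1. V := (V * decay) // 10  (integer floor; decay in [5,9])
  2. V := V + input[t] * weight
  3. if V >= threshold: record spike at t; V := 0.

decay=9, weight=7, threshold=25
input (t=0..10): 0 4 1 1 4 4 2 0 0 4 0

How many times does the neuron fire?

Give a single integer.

Answer: 4

Derivation:
t=0: input=0 -> V=0
t=1: input=4 -> V=0 FIRE
t=2: input=1 -> V=7
t=3: input=1 -> V=13
t=4: input=4 -> V=0 FIRE
t=5: input=4 -> V=0 FIRE
t=6: input=2 -> V=14
t=7: input=0 -> V=12
t=8: input=0 -> V=10
t=9: input=4 -> V=0 FIRE
t=10: input=0 -> V=0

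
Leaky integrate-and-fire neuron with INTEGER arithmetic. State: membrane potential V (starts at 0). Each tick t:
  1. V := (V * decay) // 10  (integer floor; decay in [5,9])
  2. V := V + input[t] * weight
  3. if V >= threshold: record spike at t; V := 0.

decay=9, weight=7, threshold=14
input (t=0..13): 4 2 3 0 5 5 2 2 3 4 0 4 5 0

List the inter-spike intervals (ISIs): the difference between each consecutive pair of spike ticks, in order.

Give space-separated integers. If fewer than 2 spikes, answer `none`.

t=0: input=4 -> V=0 FIRE
t=1: input=2 -> V=0 FIRE
t=2: input=3 -> V=0 FIRE
t=3: input=0 -> V=0
t=4: input=5 -> V=0 FIRE
t=5: input=5 -> V=0 FIRE
t=6: input=2 -> V=0 FIRE
t=7: input=2 -> V=0 FIRE
t=8: input=3 -> V=0 FIRE
t=9: input=4 -> V=0 FIRE
t=10: input=0 -> V=0
t=11: input=4 -> V=0 FIRE
t=12: input=5 -> V=0 FIRE
t=13: input=0 -> V=0

Answer: 1 1 2 1 1 1 1 1 2 1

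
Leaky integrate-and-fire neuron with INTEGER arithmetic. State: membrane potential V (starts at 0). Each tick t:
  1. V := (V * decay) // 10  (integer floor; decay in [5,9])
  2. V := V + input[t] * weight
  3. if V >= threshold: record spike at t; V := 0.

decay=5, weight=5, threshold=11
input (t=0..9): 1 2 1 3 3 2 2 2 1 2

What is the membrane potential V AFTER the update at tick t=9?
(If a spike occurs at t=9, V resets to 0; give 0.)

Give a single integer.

Answer: 0

Derivation:
t=0: input=1 -> V=5
t=1: input=2 -> V=0 FIRE
t=2: input=1 -> V=5
t=3: input=3 -> V=0 FIRE
t=4: input=3 -> V=0 FIRE
t=5: input=2 -> V=10
t=6: input=2 -> V=0 FIRE
t=7: input=2 -> V=10
t=8: input=1 -> V=10
t=9: input=2 -> V=0 FIRE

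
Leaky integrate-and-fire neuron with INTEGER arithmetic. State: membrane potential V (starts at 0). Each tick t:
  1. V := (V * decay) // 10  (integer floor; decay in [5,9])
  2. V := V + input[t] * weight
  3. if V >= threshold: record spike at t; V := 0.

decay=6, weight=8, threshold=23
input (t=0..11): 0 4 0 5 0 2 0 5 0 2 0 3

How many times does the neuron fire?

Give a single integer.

t=0: input=0 -> V=0
t=1: input=4 -> V=0 FIRE
t=2: input=0 -> V=0
t=3: input=5 -> V=0 FIRE
t=4: input=0 -> V=0
t=5: input=2 -> V=16
t=6: input=0 -> V=9
t=7: input=5 -> V=0 FIRE
t=8: input=0 -> V=0
t=9: input=2 -> V=16
t=10: input=0 -> V=9
t=11: input=3 -> V=0 FIRE

Answer: 4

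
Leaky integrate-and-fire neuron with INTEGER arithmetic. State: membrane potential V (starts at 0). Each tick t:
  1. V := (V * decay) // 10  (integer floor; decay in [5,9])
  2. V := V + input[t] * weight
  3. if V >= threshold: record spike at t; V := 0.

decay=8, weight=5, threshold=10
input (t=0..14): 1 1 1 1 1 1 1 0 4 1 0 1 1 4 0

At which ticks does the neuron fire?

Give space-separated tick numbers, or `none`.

Answer: 2 5 8 12 13

Derivation:
t=0: input=1 -> V=5
t=1: input=1 -> V=9
t=2: input=1 -> V=0 FIRE
t=3: input=1 -> V=5
t=4: input=1 -> V=9
t=5: input=1 -> V=0 FIRE
t=6: input=1 -> V=5
t=7: input=0 -> V=4
t=8: input=4 -> V=0 FIRE
t=9: input=1 -> V=5
t=10: input=0 -> V=4
t=11: input=1 -> V=8
t=12: input=1 -> V=0 FIRE
t=13: input=4 -> V=0 FIRE
t=14: input=0 -> V=0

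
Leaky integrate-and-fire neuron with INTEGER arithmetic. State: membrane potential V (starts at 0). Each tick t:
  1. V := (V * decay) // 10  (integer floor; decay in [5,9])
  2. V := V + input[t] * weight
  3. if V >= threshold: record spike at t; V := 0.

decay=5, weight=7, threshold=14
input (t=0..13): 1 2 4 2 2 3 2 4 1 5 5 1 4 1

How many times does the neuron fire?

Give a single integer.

t=0: input=1 -> V=7
t=1: input=2 -> V=0 FIRE
t=2: input=4 -> V=0 FIRE
t=3: input=2 -> V=0 FIRE
t=4: input=2 -> V=0 FIRE
t=5: input=3 -> V=0 FIRE
t=6: input=2 -> V=0 FIRE
t=7: input=4 -> V=0 FIRE
t=8: input=1 -> V=7
t=9: input=5 -> V=0 FIRE
t=10: input=5 -> V=0 FIRE
t=11: input=1 -> V=7
t=12: input=4 -> V=0 FIRE
t=13: input=1 -> V=7

Answer: 10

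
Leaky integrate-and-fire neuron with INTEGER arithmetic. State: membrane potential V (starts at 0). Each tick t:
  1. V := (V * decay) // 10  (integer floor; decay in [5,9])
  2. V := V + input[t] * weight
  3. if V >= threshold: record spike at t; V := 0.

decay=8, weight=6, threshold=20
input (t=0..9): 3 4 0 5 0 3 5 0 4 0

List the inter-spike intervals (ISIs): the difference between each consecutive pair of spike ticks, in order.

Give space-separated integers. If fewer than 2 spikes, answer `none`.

Answer: 2 3 2

Derivation:
t=0: input=3 -> V=18
t=1: input=4 -> V=0 FIRE
t=2: input=0 -> V=0
t=3: input=5 -> V=0 FIRE
t=4: input=0 -> V=0
t=5: input=3 -> V=18
t=6: input=5 -> V=0 FIRE
t=7: input=0 -> V=0
t=8: input=4 -> V=0 FIRE
t=9: input=0 -> V=0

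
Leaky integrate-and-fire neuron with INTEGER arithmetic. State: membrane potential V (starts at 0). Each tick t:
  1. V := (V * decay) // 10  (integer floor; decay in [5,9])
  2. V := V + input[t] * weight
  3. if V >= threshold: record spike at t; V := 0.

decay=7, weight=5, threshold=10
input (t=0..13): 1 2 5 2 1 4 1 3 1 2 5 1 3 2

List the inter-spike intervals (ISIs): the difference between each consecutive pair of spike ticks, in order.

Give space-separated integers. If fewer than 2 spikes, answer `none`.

Answer: 1 1 2 2 2 1 2 1

Derivation:
t=0: input=1 -> V=5
t=1: input=2 -> V=0 FIRE
t=2: input=5 -> V=0 FIRE
t=3: input=2 -> V=0 FIRE
t=4: input=1 -> V=5
t=5: input=4 -> V=0 FIRE
t=6: input=1 -> V=5
t=7: input=3 -> V=0 FIRE
t=8: input=1 -> V=5
t=9: input=2 -> V=0 FIRE
t=10: input=5 -> V=0 FIRE
t=11: input=1 -> V=5
t=12: input=3 -> V=0 FIRE
t=13: input=2 -> V=0 FIRE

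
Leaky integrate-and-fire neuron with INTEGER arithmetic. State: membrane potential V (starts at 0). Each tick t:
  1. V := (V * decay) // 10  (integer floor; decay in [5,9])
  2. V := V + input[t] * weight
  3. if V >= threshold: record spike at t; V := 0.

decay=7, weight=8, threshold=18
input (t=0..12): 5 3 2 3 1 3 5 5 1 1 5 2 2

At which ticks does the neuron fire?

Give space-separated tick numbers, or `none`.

Answer: 0 1 3 5 6 7 10 12

Derivation:
t=0: input=5 -> V=0 FIRE
t=1: input=3 -> V=0 FIRE
t=2: input=2 -> V=16
t=3: input=3 -> V=0 FIRE
t=4: input=1 -> V=8
t=5: input=3 -> V=0 FIRE
t=6: input=5 -> V=0 FIRE
t=7: input=5 -> V=0 FIRE
t=8: input=1 -> V=8
t=9: input=1 -> V=13
t=10: input=5 -> V=0 FIRE
t=11: input=2 -> V=16
t=12: input=2 -> V=0 FIRE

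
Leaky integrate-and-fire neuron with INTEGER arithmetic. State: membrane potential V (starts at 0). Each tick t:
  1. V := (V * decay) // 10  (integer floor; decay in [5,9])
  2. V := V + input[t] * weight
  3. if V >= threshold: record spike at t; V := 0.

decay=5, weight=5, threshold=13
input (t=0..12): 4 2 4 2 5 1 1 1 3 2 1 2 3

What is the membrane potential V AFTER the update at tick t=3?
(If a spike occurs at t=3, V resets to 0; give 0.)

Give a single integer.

Answer: 10

Derivation:
t=0: input=4 -> V=0 FIRE
t=1: input=2 -> V=10
t=2: input=4 -> V=0 FIRE
t=3: input=2 -> V=10
t=4: input=5 -> V=0 FIRE
t=5: input=1 -> V=5
t=6: input=1 -> V=7
t=7: input=1 -> V=8
t=8: input=3 -> V=0 FIRE
t=9: input=2 -> V=10
t=10: input=1 -> V=10
t=11: input=2 -> V=0 FIRE
t=12: input=3 -> V=0 FIRE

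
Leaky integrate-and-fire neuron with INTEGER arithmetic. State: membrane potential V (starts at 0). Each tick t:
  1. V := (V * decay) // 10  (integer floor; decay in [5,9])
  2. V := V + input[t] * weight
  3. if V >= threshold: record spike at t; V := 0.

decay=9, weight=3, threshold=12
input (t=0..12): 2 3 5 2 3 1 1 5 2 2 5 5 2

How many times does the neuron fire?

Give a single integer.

Answer: 6

Derivation:
t=0: input=2 -> V=6
t=1: input=3 -> V=0 FIRE
t=2: input=5 -> V=0 FIRE
t=3: input=2 -> V=6
t=4: input=3 -> V=0 FIRE
t=5: input=1 -> V=3
t=6: input=1 -> V=5
t=7: input=5 -> V=0 FIRE
t=8: input=2 -> V=6
t=9: input=2 -> V=11
t=10: input=5 -> V=0 FIRE
t=11: input=5 -> V=0 FIRE
t=12: input=2 -> V=6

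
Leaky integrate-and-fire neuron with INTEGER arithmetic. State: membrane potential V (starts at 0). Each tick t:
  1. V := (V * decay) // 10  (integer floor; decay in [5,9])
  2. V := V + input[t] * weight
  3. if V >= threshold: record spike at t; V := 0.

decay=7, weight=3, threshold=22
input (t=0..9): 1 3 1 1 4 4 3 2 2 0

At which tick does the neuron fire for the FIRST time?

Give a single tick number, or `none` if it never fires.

t=0: input=1 -> V=3
t=1: input=3 -> V=11
t=2: input=1 -> V=10
t=3: input=1 -> V=10
t=4: input=4 -> V=19
t=5: input=4 -> V=0 FIRE
t=6: input=3 -> V=9
t=7: input=2 -> V=12
t=8: input=2 -> V=14
t=9: input=0 -> V=9

Answer: 5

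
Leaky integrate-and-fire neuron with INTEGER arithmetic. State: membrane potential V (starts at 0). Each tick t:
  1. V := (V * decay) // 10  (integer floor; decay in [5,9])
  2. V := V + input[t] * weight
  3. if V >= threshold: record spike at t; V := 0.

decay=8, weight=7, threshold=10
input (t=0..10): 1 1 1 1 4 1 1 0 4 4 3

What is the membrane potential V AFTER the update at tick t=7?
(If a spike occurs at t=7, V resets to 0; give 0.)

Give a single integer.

t=0: input=1 -> V=7
t=1: input=1 -> V=0 FIRE
t=2: input=1 -> V=7
t=3: input=1 -> V=0 FIRE
t=4: input=4 -> V=0 FIRE
t=5: input=1 -> V=7
t=6: input=1 -> V=0 FIRE
t=7: input=0 -> V=0
t=8: input=4 -> V=0 FIRE
t=9: input=4 -> V=0 FIRE
t=10: input=3 -> V=0 FIRE

Answer: 0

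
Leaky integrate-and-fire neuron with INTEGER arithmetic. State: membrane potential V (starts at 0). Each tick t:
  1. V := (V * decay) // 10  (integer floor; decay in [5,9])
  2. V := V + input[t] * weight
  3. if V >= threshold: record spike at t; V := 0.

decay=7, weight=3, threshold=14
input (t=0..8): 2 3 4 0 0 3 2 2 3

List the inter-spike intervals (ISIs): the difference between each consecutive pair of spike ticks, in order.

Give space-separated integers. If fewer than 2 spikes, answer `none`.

Answer: 5

Derivation:
t=0: input=2 -> V=6
t=1: input=3 -> V=13
t=2: input=4 -> V=0 FIRE
t=3: input=0 -> V=0
t=4: input=0 -> V=0
t=5: input=3 -> V=9
t=6: input=2 -> V=12
t=7: input=2 -> V=0 FIRE
t=8: input=3 -> V=9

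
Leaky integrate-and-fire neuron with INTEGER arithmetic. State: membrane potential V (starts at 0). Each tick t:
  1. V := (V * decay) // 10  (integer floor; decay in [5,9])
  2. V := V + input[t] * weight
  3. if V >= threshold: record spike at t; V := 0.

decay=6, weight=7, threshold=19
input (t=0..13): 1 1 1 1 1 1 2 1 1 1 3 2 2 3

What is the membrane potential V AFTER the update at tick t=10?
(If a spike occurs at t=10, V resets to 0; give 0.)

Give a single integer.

t=0: input=1 -> V=7
t=1: input=1 -> V=11
t=2: input=1 -> V=13
t=3: input=1 -> V=14
t=4: input=1 -> V=15
t=5: input=1 -> V=16
t=6: input=2 -> V=0 FIRE
t=7: input=1 -> V=7
t=8: input=1 -> V=11
t=9: input=1 -> V=13
t=10: input=3 -> V=0 FIRE
t=11: input=2 -> V=14
t=12: input=2 -> V=0 FIRE
t=13: input=3 -> V=0 FIRE

Answer: 0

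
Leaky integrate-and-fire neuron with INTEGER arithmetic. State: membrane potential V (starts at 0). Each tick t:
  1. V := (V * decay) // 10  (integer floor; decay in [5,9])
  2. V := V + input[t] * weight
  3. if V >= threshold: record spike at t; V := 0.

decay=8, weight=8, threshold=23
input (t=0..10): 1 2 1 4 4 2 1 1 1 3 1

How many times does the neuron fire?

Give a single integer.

Answer: 5

Derivation:
t=0: input=1 -> V=8
t=1: input=2 -> V=22
t=2: input=1 -> V=0 FIRE
t=3: input=4 -> V=0 FIRE
t=4: input=4 -> V=0 FIRE
t=5: input=2 -> V=16
t=6: input=1 -> V=20
t=7: input=1 -> V=0 FIRE
t=8: input=1 -> V=8
t=9: input=3 -> V=0 FIRE
t=10: input=1 -> V=8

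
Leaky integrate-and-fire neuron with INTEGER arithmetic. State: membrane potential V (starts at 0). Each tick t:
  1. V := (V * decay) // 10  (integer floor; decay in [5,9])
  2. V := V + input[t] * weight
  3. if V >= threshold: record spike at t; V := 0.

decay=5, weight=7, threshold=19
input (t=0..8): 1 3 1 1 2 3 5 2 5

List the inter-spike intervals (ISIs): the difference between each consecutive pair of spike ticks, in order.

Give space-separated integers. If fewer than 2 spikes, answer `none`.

Answer: 3 1 1 2

Derivation:
t=0: input=1 -> V=7
t=1: input=3 -> V=0 FIRE
t=2: input=1 -> V=7
t=3: input=1 -> V=10
t=4: input=2 -> V=0 FIRE
t=5: input=3 -> V=0 FIRE
t=6: input=5 -> V=0 FIRE
t=7: input=2 -> V=14
t=8: input=5 -> V=0 FIRE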